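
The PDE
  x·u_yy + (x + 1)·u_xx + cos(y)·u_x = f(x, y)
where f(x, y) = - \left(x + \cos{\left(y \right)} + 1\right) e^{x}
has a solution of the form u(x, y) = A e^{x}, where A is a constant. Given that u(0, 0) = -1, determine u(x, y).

Substitute the ansatz u = A e^{x} into the left-hand side.
Derivatives of the ansatz:
  u_yy = 0
  u_xx = A e^{x}
  u_x = A e^{x}
Term by term:
  x·u_yy = 0
  (x + 1)·u_xx = A x e^{x} + A e^{x}
  cos(y)·u_x = A e^{x} \cos{\left(y \right)}
So the left-hand side equals
  A x e^{x} + A e^{x} \cos{\left(y \right)} + A e^{x}
This must equal f(x, y) identically; expanded, f = - x e^{x} - e^{x} \cos{\left(y \right)} - e^{x}.
Matching coefficients of the independent functions:
  [x e^{x}, e^{x} \cos{\left(y \right)}, e^{x}]:  A = -1
Solving: A = -1.
Check against the point condition:
  u(0, 0) = -1  ⟹  A = -1  ✓
Hence u(x, y) = - e^{x}.

Answer: u(x, y) = - e^{x}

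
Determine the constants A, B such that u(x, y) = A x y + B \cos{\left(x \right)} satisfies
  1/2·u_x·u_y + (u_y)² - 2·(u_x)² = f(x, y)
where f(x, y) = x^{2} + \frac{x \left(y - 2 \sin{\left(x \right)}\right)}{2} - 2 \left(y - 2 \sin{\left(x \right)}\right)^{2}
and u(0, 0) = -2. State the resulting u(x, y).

Answer: u(x, y) = - x y - 2 \cos{\left(x \right)}

Derivation:
Substitute the ansatz u = A x y + B \cos{\left(x \right)} into the left-hand side.
Derivatives of the ansatz:
  u_x = A y - B \sin{\left(x \right)}
  u_y = A x
Term by term:
  1/2·u_x·u_y = \frac{A^{2} x y}{2} - \frac{A B x \sin{\left(x \right)}}{2}
  (u_y)² = A^{2} x^{2}
  -2·(u_x)² = - 2 A^{2} y^{2} + 4 A B y \sin{\left(x \right)} - 2 B^{2} \sin^{2}{\left(x \right)}
So the left-hand side equals
  A^{2} x^{2} + \frac{A^{2} x y}{2} - 2 A^{2} y^{2} - \frac{A B x \sin{\left(x \right)}}{2} + 4 A B y \sin{\left(x \right)} - 2 B^{2} \sin^{2}{\left(x \right)}
This must equal f(x, y) identically; expanded, f = x^{2} + \frac{x y}{2} - x \sin{\left(x \right)} - 2 y^{2} + 8 y \sin{\left(x \right)} - 8 \sin^{2}{\left(x \right)}.
Matching coefficients of the independent functions:
  [x^{2}]:  A^{2} = 1
  [y^{2}]:  - 2 A^{2} = -2
  [x y]:  \frac{A^{2}}{2} = \frac{1}{2}
  [x \sin{\left(x \right)}]:  - \frac{A B}{2} = -1
  [y \sin{\left(x \right)}]:  4 A B = 8
  [\sin^{2}{\left(x \right)}]:  - 2 B^{2} = -8
These equations allow (A, B) = (-1, -2) or (1, 2).
Impose the point condition(s):
  u(0, 0) = -2  ⟹  B = -2
Only A = -1, B = -2 satisfies everything.
Hence u(x, y) = - x y - 2 \cos{\left(x \right)}.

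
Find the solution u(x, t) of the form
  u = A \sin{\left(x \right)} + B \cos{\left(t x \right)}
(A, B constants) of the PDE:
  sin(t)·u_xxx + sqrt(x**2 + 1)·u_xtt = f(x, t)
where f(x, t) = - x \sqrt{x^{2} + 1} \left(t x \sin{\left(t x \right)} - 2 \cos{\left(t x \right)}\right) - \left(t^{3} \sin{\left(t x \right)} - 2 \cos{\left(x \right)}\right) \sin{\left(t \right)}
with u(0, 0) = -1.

Answer: u(x, t) = - 2 \sin{\left(x \right)} - \cos{\left(t x \right)}

Derivation:
Substitute the ansatz u = A \sin{\left(x \right)} + B \cos{\left(t x \right)} into the left-hand side.
Derivatives of the ansatz:
  u_xxx = - A \cos{\left(x \right)} + B t^{3} \sin{\left(t x \right)}
  u_xtt = B t x^{2} \sin{\left(t x \right)} - 2 B x \cos{\left(t x \right)}
Term by term:
  sin(t)·u_xxx = - A \sin{\left(t \right)} \cos{\left(x \right)} + B t^{3} \sin{\left(t \right)} \sin{\left(t x \right)}
  sqrt(x**2 + 1)·u_xtt = B t x^{2} \sqrt{x^{2} + 1} \sin{\left(t x \right)} - 2 B x \sqrt{x^{2} + 1} \cos{\left(t x \right)}
So the left-hand side equals
  - A \sin{\left(t \right)} \cos{\left(x \right)} + B t^{3} \sin{\left(t \right)} \sin{\left(t x \right)} + B t x^{2} \sqrt{x^{2} + 1} \sin{\left(t x \right)} - 2 B x \sqrt{x^{2} + 1} \cos{\left(t x \right)}
This must equal f(x, t) identically; expanded, f = - t^{3} \sin{\left(t \right)} \sin{\left(t x \right)} - t x^{2} \sqrt{x^{2} + 1} \sin{\left(t x \right)} + 2 x \sqrt{x^{2} + 1} \cos{\left(t x \right)} + 2 \sin{\left(t \right)} \cos{\left(x \right)}.
Matching coefficients of the independent functions:
  [\sin{\left(t \right)} \cos{\left(x \right)}]:  - A = 2
  [t^{3} \sin{\left(t \right)} \sin{\left(t x \right)}, t x^{2} \sqrt{x^{2} + 1} \sin{\left(t x \right)}]:  B = -1
  [x \sqrt{x^{2} + 1} \cos{\left(t x \right)}]:  - 2 B = 2
Solving: A = -2, B = -1.
Check against the point condition:
  u(0, 0) = -1  ⟹  B = -1  ✓
Hence u(x, t) = - 2 \sin{\left(x \right)} - \cos{\left(t x \right)}.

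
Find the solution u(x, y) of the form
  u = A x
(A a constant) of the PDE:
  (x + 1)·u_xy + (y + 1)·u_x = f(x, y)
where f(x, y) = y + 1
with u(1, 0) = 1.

Answer: u(x, y) = x

Derivation:
Substitute the ansatz u = A x into the left-hand side.
Derivatives of the ansatz:
  u_xy = 0
  u_x = A
Term by term:
  (x + 1)·u_xy = 0
  (y + 1)·u_x = A y + A
So the left-hand side equals
  A y + A
This must equal f(x, y) = y + 1 identically.
Matching coefficients of the independent functions:
  [constant term, y]:  A = 1
Solving: A = 1.
Check against the point condition:
  u(1, 0) = 1  ⟹  A = 1  ✓
Hence u(x, y) = x.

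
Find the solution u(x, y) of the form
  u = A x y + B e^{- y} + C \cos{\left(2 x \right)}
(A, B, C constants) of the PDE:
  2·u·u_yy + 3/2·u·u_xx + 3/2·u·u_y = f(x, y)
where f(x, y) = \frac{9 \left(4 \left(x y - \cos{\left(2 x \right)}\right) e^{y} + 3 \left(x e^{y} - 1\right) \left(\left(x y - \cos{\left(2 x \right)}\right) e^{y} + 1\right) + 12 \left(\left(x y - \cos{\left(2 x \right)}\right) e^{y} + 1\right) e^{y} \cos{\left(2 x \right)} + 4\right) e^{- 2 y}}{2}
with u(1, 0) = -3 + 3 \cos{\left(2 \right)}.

Substitute the ansatz u = A x y + B e^{- y} + C \cos{\left(2 x \right)} into the left-hand side.
Derivatives of the ansatz:
  u_yy = B e^{- y}
  u_xx = - 4 C \cos{\left(2 x \right)}
  u_y = A x - B e^{- y}
Term by term:
  2·u·u_yy = 2 A B x y e^{- y} + 2 B^{2} e^{- 2 y} + 2 B C e^{- y} \cos{\left(2 x \right)}
  3/2·u·u_xx = - 6 A C x y \cos{\left(2 x \right)} - 6 B C e^{- y} \cos{\left(2 x \right)} - 6 C^{2} \cos^{2}{\left(2 x \right)}
  3/2·u·u_y = \frac{3 A^{2} x^{2} y}{2} - \frac{3 A B x y e^{- y}}{2} + \frac{3 A B x e^{- y}}{2} + \frac{3 A C x \cos{\left(2 x \right)}}{2} - \frac{3 B^{2} e^{- 2 y}}{2} - \frac{3 B C e^{- y} \cos{\left(2 x \right)}}{2}
So the left-hand side equals
  \frac{3 A^{2} x^{2} y}{2} + \frac{A B x y e^{- y}}{2} + \frac{3 A B x e^{- y}}{2} - 6 A C x y \cos{\left(2 x \right)} + \frac{3 A C x \cos{\left(2 x \right)}}{2} + \frac{B^{2} e^{- 2 y}}{2} - \frac{11 B C e^{- y} \cos{\left(2 x \right)}}{2} - 6 C^{2} \cos^{2}{\left(2 x \right)}
This must equal f(x, y) identically; expanded, f = \frac{27 x^{2} y}{2} + 54 x y \cos{\left(2 x \right)} + \frac{9 x y e^{- y}}{2} - \frac{27 x \cos{\left(2 x \right)}}{2} + \frac{27 x e^{- y}}{2} - 54 \cos^{2}{\left(2 x \right)} + \frac{99 e^{- y} \cos{\left(2 x \right)}}{2} + \frac{9 e^{- 2 y}}{2}.
Matching coefficients of the independent functions:
  [x e^{- y}]:  \frac{3 A B}{2} = \frac{27}{2}
  [x \cos{\left(2 x \right)}]:  \frac{3 A C}{2} = - \frac{27}{2}
  [x^{2} y]:  \frac{3 A^{2}}{2} = \frac{27}{2}
  [e^{- y} \cos{\left(2 x \right)}]:  - \frac{11 B C}{2} = \frac{99}{2}
  [x y e^{- y}]:  \frac{A B}{2} = \frac{9}{2}
  [x y \cos{\left(2 x \right)}]:  - 6 A C = 54
  [e^{- 2 y}]:  \frac{B^{2}}{2} = \frac{9}{2}
  [\cos^{2}{\left(2 x \right)}]:  - 6 C^{2} = -54
These equations allow (A, B, C) = (-3, -3, 3) or (3, 3, -3).
Impose the point condition(s):
  u(1, 0) = -3 + 3 \cos{\left(2 \right)}  ⟹  B + C \cos{\left(2 \right)} = -3 + 3 \cos{\left(2 \right)}
Only A = -3, B = -3, C = 3 satisfies everything.
Hence u(x, y) = - 3 x y + 3 \cos{\left(2 x \right)} - 3 e^{- y}.

Answer: u(x, y) = - 3 x y + 3 \cos{\left(2 x \right)} - 3 e^{- y}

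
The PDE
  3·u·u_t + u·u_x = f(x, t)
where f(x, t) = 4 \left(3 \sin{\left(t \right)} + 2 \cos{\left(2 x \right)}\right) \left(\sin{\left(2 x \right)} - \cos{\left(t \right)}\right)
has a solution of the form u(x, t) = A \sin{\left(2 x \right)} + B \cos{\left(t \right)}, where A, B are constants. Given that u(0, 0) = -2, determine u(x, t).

Answer: u(x, t) = 2 \sin{\left(2 x \right)} - 2 \cos{\left(t \right)}

Derivation:
Substitute the ansatz u = A \sin{\left(2 x \right)} + B \cos{\left(t \right)} into the left-hand side.
Derivatives of the ansatz:
  u_t = - B \sin{\left(t \right)}
  u_x = 2 A \cos{\left(2 x \right)}
Term by term:
  3·u·u_t = - 3 A B \sin{\left(t \right)} \sin{\left(2 x \right)} - 3 B^{2} \sin{\left(t \right)} \cos{\left(t \right)}
  u·u_x = 2 A^{2} \sin{\left(2 x \right)} \cos{\left(2 x \right)} + 2 A B \cos{\left(t \right)} \cos{\left(2 x \right)}
So the left-hand side equals
  2 A^{2} \sin{\left(2 x \right)} \cos{\left(2 x \right)} - 3 A B \sin{\left(t \right)} \sin{\left(2 x \right)} + 2 A B \cos{\left(t \right)} \cos{\left(2 x \right)} - 3 B^{2} \sin{\left(t \right)} \cos{\left(t \right)}
This must equal f(x, t) identically; expanded, f = 12 \sin{\left(t \right)} \sin{\left(2 x \right)} - 12 \sin{\left(t \right)} \cos{\left(t \right)} + 8 \sin{\left(2 x \right)} \cos{\left(2 x \right)} - 8 \cos{\left(t \right)} \cos{\left(2 x \right)}.
Matching coefficients of the independent functions:
  [\sin{\left(t \right)} \sin{\left(2 x \right)}]:  - 3 A B = 12
  [\sin{\left(t \right)} \cos{\left(t \right)}]:  - 3 B^{2} = -12
  [\sin{\left(2 x \right)} \cos{\left(2 x \right)}]:  2 A^{2} = 8
  [\cos{\left(t \right)} \cos{\left(2 x \right)}]:  2 A B = -8
These equations allow (A, B) = (-2, 2) or (2, -2).
Impose the point condition(s):
  u(0, 0) = -2  ⟹  B = -2
Only A = 2, B = -2 satisfies everything.
Hence u(x, t) = 2 \sin{\left(2 x \right)} - 2 \cos{\left(t \right)}.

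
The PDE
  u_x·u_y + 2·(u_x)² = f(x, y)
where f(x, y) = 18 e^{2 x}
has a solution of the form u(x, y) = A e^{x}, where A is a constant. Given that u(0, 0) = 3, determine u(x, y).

Answer: u(x, y) = 3 e^{x}

Derivation:
Substitute the ansatz u = A e^{x} into the left-hand side.
Derivatives of the ansatz:
  u_x = A e^{x}
  u_y = 0
Term by term:
  u_x·u_y = 0
  2·(u_x)² = 2 A^{2} e^{2 x}
So the left-hand side equals
  2 A^{2} e^{2 x}
This must equal f(x, y) = 18 e^{2 x} identically.
Matching coefficients of the independent functions:
  [e^{2 x}]:  2 A^{2} = 18
These equations allow (A) = (-3) or (3).
Impose the point condition(s):
  u(0, 0) = 3  ⟹  A = 3
Only A = 3 satisfies everything.
Hence u(x, y) = 3 e^{x}.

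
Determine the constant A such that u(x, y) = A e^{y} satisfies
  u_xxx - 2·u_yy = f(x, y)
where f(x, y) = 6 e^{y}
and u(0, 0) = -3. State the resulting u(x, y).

Substitute the ansatz u = A e^{y} into the left-hand side.
Derivatives of the ansatz:
  u_xxx = 0
  u_yy = A e^{y}
Term by term:
  u_xxx = 0
  -2·u_yy = - 2 A e^{y}
So the left-hand side equals
  - 2 A e^{y}
This must equal f(x, y) = 6 e^{y} identically.
Matching coefficients of the independent functions:
  [e^{y}]:  - 2 A = 6
Solving: A = -3.
Check against the point condition:
  u(0, 0) = -3  ⟹  A = -3  ✓
Hence u(x, y) = - 3 e^{y}.

Answer: u(x, y) = - 3 e^{y}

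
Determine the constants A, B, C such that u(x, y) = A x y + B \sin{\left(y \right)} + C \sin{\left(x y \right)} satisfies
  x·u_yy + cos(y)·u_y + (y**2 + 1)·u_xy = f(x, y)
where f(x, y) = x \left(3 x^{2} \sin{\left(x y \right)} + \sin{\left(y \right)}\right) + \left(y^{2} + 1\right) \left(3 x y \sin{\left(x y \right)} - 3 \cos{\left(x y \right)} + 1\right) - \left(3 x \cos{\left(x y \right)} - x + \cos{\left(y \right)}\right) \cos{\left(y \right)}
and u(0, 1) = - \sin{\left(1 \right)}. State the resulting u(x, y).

Substitute the ansatz u = A x y + B \sin{\left(y \right)} + C \sin{\left(x y \right)} into the left-hand side.
Derivatives of the ansatz:
  u_yy = - B \sin{\left(y \right)} - C x^{2} \sin{\left(x y \right)}
  u_y = A x + B \cos{\left(y \right)} + C x \cos{\left(x y \right)}
  u_xy = A - C x y \sin{\left(x y \right)} + C \cos{\left(x y \right)}
Term by term:
  x·u_yy = - B x \sin{\left(y \right)} - C x^{3} \sin{\left(x y \right)}
  cos(y)·u_y = A x \cos{\left(y \right)} + B \cos^{2}{\left(y \right)} + C x \cos{\left(y \right)} \cos{\left(x y \right)}
  (y**2 + 1)·u_xy = A y^{2} + A - C x y^{3} \sin{\left(x y \right)} - C x y \sin{\left(x y \right)} + C y^{2} \cos{\left(x y \right)} + C \cos{\left(x y \right)}
So the left-hand side equals
  A x \cos{\left(y \right)} + A y^{2} + A - B x \sin{\left(y \right)} + B \cos^{2}{\left(y \right)} - C x^{3} \sin{\left(x y \right)} - C x y^{3} \sin{\left(x y \right)} - C x y \sin{\left(x y \right)} + C x \cos{\left(y \right)} \cos{\left(x y \right)} + C y^{2} \cos{\left(x y \right)} + C \cos{\left(x y \right)}
This must equal f(x, y) identically; expanded, f = 3 x^{3} \sin{\left(x y \right)} + 3 x y^{3} \sin{\left(x y \right)} + 3 x y \sin{\left(x y \right)} + x \sin{\left(y \right)} - 3 x \cos{\left(y \right)} \cos{\left(x y \right)} + x \cos{\left(y \right)} - 3 y^{2} \cos{\left(x y \right)} + y^{2} - \cos^{2}{\left(y \right)} - 3 \cos{\left(x y \right)} + 1.
Matching coefficients of the independent functions:
  [constant term, y^{2}, x \cos{\left(y \right)}]:  A = 1
  [x \sin{\left(y \right)}]:  - B = 1
  [x^{3} \sin{\left(x y \right)}, x y \sin{\left(x y \right)}, x y^{3} \sin{\left(x y \right)}]:  - C = 3
  [y^{2} \cos{\left(x y \right)}, x \cos{\left(y \right)} \cos{\left(x y \right)}, \cos{\left(x y \right)}]:  C = -3
  [\cos^{2}{\left(y \right)}]:  B = -1
Solving: A = 1, B = -1, C = -3.
Check against the point condition:
  u(0, 1) = - \sin{\left(1 \right)}  ⟹  B \sin{\left(1 \right)} = - \sin{\left(1 \right)}  ✓
Hence u(x, y) = x y - \sin{\left(y \right)} - 3 \sin{\left(x y \right)}.

Answer: u(x, y) = x y - \sin{\left(y \right)} - 3 \sin{\left(x y \right)}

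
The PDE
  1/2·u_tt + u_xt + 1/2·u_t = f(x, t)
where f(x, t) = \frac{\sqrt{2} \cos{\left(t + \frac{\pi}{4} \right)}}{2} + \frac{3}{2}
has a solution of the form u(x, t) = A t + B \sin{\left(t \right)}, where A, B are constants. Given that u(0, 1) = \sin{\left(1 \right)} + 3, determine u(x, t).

Answer: u(x, t) = 3 t + \sin{\left(t \right)}

Derivation:
Substitute the ansatz u = A t + B \sin{\left(t \right)} into the left-hand side.
Derivatives of the ansatz:
  u_tt = - B \sin{\left(t \right)}
  u_xt = 0
  u_t = A + B \cos{\left(t \right)}
Term by term:
  1/2·u_tt = - \frac{B \sin{\left(t \right)}}{2}
  u_xt = 0
  1/2·u_t = \frac{A}{2} + \frac{B \cos{\left(t \right)}}{2}
So the left-hand side equals
  \frac{A}{2} - \frac{B \sin{\left(t \right)}}{2} + \frac{B \cos{\left(t \right)}}{2}
This must equal f(x, t) identically; expanded, f = - \frac{\sin{\left(t \right)}}{2} + \frac{\cos{\left(t \right)}}{2} + \frac{3}{2}.
Matching coefficients of the independent functions:
  [constant term]:  \frac{A}{2} = \frac{3}{2}
  [\sin{\left(t \right)}]:  - \frac{B}{2} = - \frac{1}{2}
  [\cos{\left(t \right)}]:  \frac{B}{2} = \frac{1}{2}
Solving: A = 3, B = 1.
Check against the point condition:
  u(0, 1) = \sin{\left(1 \right)} + 3  ⟹  A + B \sin{\left(1 \right)} = \sin{\left(1 \right)} + 3  ✓
Hence u(x, t) = 3 t + \sin{\left(t \right)}.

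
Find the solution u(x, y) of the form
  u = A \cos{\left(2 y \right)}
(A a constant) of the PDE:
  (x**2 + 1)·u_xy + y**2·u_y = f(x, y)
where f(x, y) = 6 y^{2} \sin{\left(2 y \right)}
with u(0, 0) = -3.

Substitute the ansatz u = A \cos{\left(2 y \right)} into the left-hand side.
Derivatives of the ansatz:
  u_xy = 0
  u_y = - 2 A \sin{\left(2 y \right)}
Term by term:
  (x**2 + 1)·u_xy = 0
  y**2·u_y = - 2 A y^{2} \sin{\left(2 y \right)}
So the left-hand side equals
  - 2 A y^{2} \sin{\left(2 y \right)}
This must equal f(x, y) = 6 y^{2} \sin{\left(2 y \right)} identically.
Matching coefficients of the independent functions:
  [y^{2} \sin{\left(2 y \right)}]:  - 2 A = 6
Solving: A = -3.
Check against the point condition:
  u(0, 0) = -3  ⟹  A = -3  ✓
Hence u(x, y) = - 3 \cos{\left(2 y \right)}.

Answer: u(x, y) = - 3 \cos{\left(2 y \right)}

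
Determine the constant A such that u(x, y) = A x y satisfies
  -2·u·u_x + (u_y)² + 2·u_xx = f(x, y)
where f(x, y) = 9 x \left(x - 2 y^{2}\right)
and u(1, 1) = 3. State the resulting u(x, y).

Answer: u(x, y) = 3 x y

Derivation:
Substitute the ansatz u = A x y into the left-hand side.
Derivatives of the ansatz:
  u_x = A y
  u_y = A x
  u_xx = 0
Term by term:
  -2·u·u_x = - 2 A^{2} x y^{2}
  (u_y)² = A^{2} x^{2}
  2·u_xx = 0
So the left-hand side equals
  A^{2} x^{2} - 2 A^{2} x y^{2}
This must equal f(x, y) identically; expanded, f = 9 x^{2} - 18 x y^{2}.
Matching coefficients of the independent functions:
  [x^{2}]:  A^{2} = 9
  [x y^{2}]:  - 2 A^{2} = -18
These equations allow (A) = (-3) or (3).
Impose the point condition(s):
  u(1, 1) = 3  ⟹  A = 3
Only A = 3 satisfies everything.
Hence u(x, y) = 3 x y.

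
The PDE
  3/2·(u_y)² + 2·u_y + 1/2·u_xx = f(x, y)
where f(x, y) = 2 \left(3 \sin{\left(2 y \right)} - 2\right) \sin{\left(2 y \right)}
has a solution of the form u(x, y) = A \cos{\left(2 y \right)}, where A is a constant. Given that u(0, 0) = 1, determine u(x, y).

Answer: u(x, y) = \cos{\left(2 y \right)}

Derivation:
Substitute the ansatz u = A \cos{\left(2 y \right)} into the left-hand side.
Derivatives of the ansatz:
  u_y = - 2 A \sin{\left(2 y \right)}
  u_xx = 0
Term by term:
  3/2·(u_y)² = 6 A^{2} \sin^{2}{\left(2 y \right)}
  2·u_y = - 4 A \sin{\left(2 y \right)}
  1/2·u_xx = 0
So the left-hand side equals
  6 A^{2} \sin^{2}{\left(2 y \right)} - 4 A \sin{\left(2 y \right)}
This must equal f(x, y) identically; expanded, f = 6 \sin^{2}{\left(2 y \right)} - 4 \sin{\left(2 y \right)}.
Matching coefficients of the independent functions:
  [\sin{\left(2 y \right)}]:  - 4 A = -4
  [\sin^{2}{\left(2 y \right)}]:  6 A^{2} = 6
Solving: A = 1.
Check against the point condition:
  u(0, 0) = 1  ⟹  A = 1  ✓
Hence u(x, y) = \cos{\left(2 y \right)}.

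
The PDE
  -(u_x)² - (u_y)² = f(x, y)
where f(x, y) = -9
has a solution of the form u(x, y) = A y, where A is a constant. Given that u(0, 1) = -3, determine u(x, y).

Answer: u(x, y) = - 3 y

Derivation:
Substitute the ansatz u = A y into the left-hand side.
Derivatives of the ansatz:
  u_x = 0
  u_y = A
Term by term:
  -(u_x)² = 0
  -(u_y)² = - A^{2}
So the left-hand side equals
  - A^{2}
This must equal f(x, y) = -9 identically.
Matching coefficients of the independent functions:
  [constant term]:  - A^{2} = -9
These equations allow (A) = (-3) or (3).
Impose the point condition(s):
  u(0, 1) = -3  ⟹  A = -3
Only A = -3 satisfies everything.
Hence u(x, y) = - 3 y.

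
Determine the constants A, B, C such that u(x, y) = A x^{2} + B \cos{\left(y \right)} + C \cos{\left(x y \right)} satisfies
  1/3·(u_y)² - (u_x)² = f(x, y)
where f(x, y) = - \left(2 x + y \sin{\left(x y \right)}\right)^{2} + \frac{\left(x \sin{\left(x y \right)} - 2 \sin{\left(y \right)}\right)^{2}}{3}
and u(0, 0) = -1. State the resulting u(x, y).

Answer: u(x, y) = - x^{2} - 2 \cos{\left(y \right)} + \cos{\left(x y \right)}

Derivation:
Substitute the ansatz u = A x^{2} + B \cos{\left(y \right)} + C \cos{\left(x y \right)} into the left-hand side.
Derivatives of the ansatz:
  u_y = - B \sin{\left(y \right)} - C x \sin{\left(x y \right)}
  u_x = 2 A x - C y \sin{\left(x y \right)}
Term by term:
  1/3·(u_y)² = \frac{B^{2} \sin^{2}{\left(y \right)}}{3} + \frac{2 B C x \sin{\left(y \right)} \sin{\left(x y \right)}}{3} + \frac{C^{2} x^{2} \sin^{2}{\left(x y \right)}}{3}
  -(u_x)² = - 4 A^{2} x^{2} + 4 A C x y \sin{\left(x y \right)} - C^{2} y^{2} \sin^{2}{\left(x y \right)}
So the left-hand side equals
  - 4 A^{2} x^{2} + 4 A C x y \sin{\left(x y \right)} + \frac{B^{2} \sin^{2}{\left(y \right)}}{3} + \frac{2 B C x \sin{\left(y \right)} \sin{\left(x y \right)}}{3} + \frac{C^{2} x^{2} \sin^{2}{\left(x y \right)}}{3} - C^{2} y^{2} \sin^{2}{\left(x y \right)}
This must equal f(x, y) identically; expanded, f = \frac{x^{2} \sin^{2}{\left(x y \right)}}{3} - 4 x^{2} - 4 x y \sin{\left(x y \right)} - \frac{4 x \sin{\left(y \right)} \sin{\left(x y \right)}}{3} - y^{2} \sin^{2}{\left(x y \right)} + \frac{4 \sin^{2}{\left(y \right)}}{3}.
Matching coefficients of the independent functions:
  [x^{2}]:  - 4 A^{2} = -4
  [x^{2} \sin^{2}{\left(x y \right)}]:  \frac{C^{2}}{3} = \frac{1}{3}
  [y^{2} \sin^{2}{\left(x y \right)}]:  - C^{2} = -1
  [x y \sin{\left(x y \right)}]:  4 A C = -4
  [x \sin{\left(y \right)} \sin{\left(x y \right)}]:  \frac{2 B C}{3} = - \frac{4}{3}
  [\sin^{2}{\left(y \right)}]:  \frac{B^{2}}{3} = \frac{4}{3}
These equations allow (A, B, C) = (-1, -2, 1) or (1, 2, -1).
Impose the point condition(s):
  u(0, 0) = -1  ⟹  B + C = -1
Only A = -1, B = -2, C = 1 satisfies everything.
Hence u(x, y) = - x^{2} - 2 \cos{\left(y \right)} + \cos{\left(x y \right)}.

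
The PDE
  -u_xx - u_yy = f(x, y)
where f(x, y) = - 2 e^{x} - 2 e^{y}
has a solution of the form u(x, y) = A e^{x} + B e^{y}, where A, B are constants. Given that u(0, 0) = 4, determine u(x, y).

Substitute the ansatz u = A e^{x} + B e^{y} into the left-hand side.
Derivatives of the ansatz:
  u_xx = A e^{x}
  u_yy = B e^{y}
Term by term:
  -u_xx = - A e^{x}
  -u_yy = - B e^{y}
So the left-hand side equals
  - A e^{x} - B e^{y}
This must equal f(x, y) = - 2 e^{x} - 2 e^{y} identically.
Matching coefficients of the independent functions:
  [e^{x}]:  - A = -2
  [e^{y}]:  - B = -2
Solving: A = 2, B = 2.
Check against the point condition:
  u(0, 0) = 4  ⟹  A + B = 4  ✓
Hence u(x, y) = 2 e^{x} + 2 e^{y}.

Answer: u(x, y) = 2 e^{x} + 2 e^{y}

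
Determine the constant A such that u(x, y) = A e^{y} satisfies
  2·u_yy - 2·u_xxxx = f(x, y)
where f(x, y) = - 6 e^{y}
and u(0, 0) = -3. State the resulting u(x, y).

Answer: u(x, y) = - 3 e^{y}

Derivation:
Substitute the ansatz u = A e^{y} into the left-hand side.
Derivatives of the ansatz:
  u_yy = A e^{y}
  u_xxxx = 0
Term by term:
  2·u_yy = 2 A e^{y}
  -2·u_xxxx = 0
So the left-hand side equals
  2 A e^{y}
This must equal f(x, y) = - 6 e^{y} identically.
Matching coefficients of the independent functions:
  [e^{y}]:  2 A = -6
Solving: A = -3.
Check against the point condition:
  u(0, 0) = -3  ⟹  A = -3  ✓
Hence u(x, y) = - 3 e^{y}.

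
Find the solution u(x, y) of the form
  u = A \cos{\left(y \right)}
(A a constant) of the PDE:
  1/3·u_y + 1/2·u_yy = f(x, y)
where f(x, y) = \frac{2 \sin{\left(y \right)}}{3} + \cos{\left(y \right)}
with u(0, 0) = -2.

Answer: u(x, y) = - 2 \cos{\left(y \right)}

Derivation:
Substitute the ansatz u = A \cos{\left(y \right)} into the left-hand side.
Derivatives of the ansatz:
  u_y = - A \sin{\left(y \right)}
  u_yy = - A \cos{\left(y \right)}
Term by term:
  1/3·u_y = - \frac{A \sin{\left(y \right)}}{3}
  1/2·u_yy = - \frac{A \cos{\left(y \right)}}{2}
So the left-hand side equals
  - \frac{A \sin{\left(y \right)}}{3} - \frac{A \cos{\left(y \right)}}{2}
This must equal f(x, y) = \frac{2 \sin{\left(y \right)}}{3} + \cos{\left(y \right)} identically.
Matching coefficients of the independent functions:
  [\sin{\left(y \right)}]:  - \frac{A}{3} = \frac{2}{3}
  [\cos{\left(y \right)}]:  - \frac{A}{2} = 1
Solving: A = -2.
Check against the point condition:
  u(0, 0) = -2  ⟹  A = -2  ✓
Hence u(x, y) = - 2 \cos{\left(y \right)}.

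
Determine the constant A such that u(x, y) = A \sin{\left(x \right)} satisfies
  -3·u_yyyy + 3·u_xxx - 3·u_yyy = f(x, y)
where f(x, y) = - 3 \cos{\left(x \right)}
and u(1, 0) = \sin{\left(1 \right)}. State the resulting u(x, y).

Substitute the ansatz u = A \sin{\left(x \right)} into the left-hand side.
Derivatives of the ansatz:
  u_yyyy = 0
  u_xxx = - A \cos{\left(x \right)}
  u_yyy = 0
Term by term:
  -3·u_yyyy = 0
  3·u_xxx = - 3 A \cos{\left(x \right)}
  -3·u_yyy = 0
So the left-hand side equals
  - 3 A \cos{\left(x \right)}
This must equal f(x, y) = - 3 \cos{\left(x \right)} identically.
Matching coefficients of the independent functions:
  [\cos{\left(x \right)}]:  - 3 A = -3
Solving: A = 1.
Check against the point condition:
  u(1, 0) = \sin{\left(1 \right)}  ⟹  A \sin{\left(1 \right)} = \sin{\left(1 \right)}  ✓
Hence u(x, y) = \sin{\left(x \right)}.

Answer: u(x, y) = \sin{\left(x \right)}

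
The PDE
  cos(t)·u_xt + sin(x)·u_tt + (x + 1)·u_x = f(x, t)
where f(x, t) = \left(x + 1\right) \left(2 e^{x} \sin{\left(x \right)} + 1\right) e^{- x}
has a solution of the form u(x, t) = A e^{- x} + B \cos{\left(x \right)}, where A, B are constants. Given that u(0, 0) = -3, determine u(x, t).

Substitute the ansatz u = A e^{- x} + B \cos{\left(x \right)} into the left-hand side.
Derivatives of the ansatz:
  u_xt = 0
  u_tt = 0
  u_x = - A e^{- x} - B \sin{\left(x \right)}
Term by term:
  cos(t)·u_xt = 0
  sin(x)·u_tt = 0
  (x + 1)·u_x = - A x e^{- x} - A e^{- x} - B x \sin{\left(x \right)} - B \sin{\left(x \right)}
So the left-hand side equals
  - A x e^{- x} - A e^{- x} - B x \sin{\left(x \right)} - B \sin{\left(x \right)}
This must equal f(x, t) identically; expanded, f = 2 x \sin{\left(x \right)} + x e^{- x} + 2 \sin{\left(x \right)} + e^{- x}.
Matching coefficients of the independent functions:
  [x e^{- x}, e^{- x}]:  - A = 1
  [x \sin{\left(x \right)}, \sin{\left(x \right)}]:  - B = 2
Solving: A = -1, B = -2.
Check against the point condition:
  u(0, 0) = -3  ⟹  A + B = -3  ✓
Hence u(x, t) = - 2 \cos{\left(x \right)} - e^{- x}.

Answer: u(x, t) = - 2 \cos{\left(x \right)} - e^{- x}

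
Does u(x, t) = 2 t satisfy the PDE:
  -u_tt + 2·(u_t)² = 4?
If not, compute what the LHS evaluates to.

Evaluate each term of the left-hand side for u = 2 t.
Derivatives:
  u_tt = 0
  u_t = 2
Terms:
  -u_tt = 0
  2·(u_t)² = 8
Sum: LHS = 8
Given right-hand side: 4. Difference LHS − RHS = 4 ≠ 0, so u is not a solution.

Answer: No, the LHS evaluates to 8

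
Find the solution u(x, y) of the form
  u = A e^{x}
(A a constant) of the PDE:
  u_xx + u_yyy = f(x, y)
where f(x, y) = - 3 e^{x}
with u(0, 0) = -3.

Substitute the ansatz u = A e^{x} into the left-hand side.
Derivatives of the ansatz:
  u_xx = A e^{x}
  u_yyy = 0
Term by term:
  u_xx = A e^{x}
  u_yyy = 0
So the left-hand side equals
  A e^{x}
This must equal f(x, y) = - 3 e^{x} identically.
Matching coefficients of the independent functions:
  [e^{x}]:  A = -3
Solving: A = -3.
Check against the point condition:
  u(0, 0) = -3  ⟹  A = -3  ✓
Hence u(x, y) = - 3 e^{x}.

Answer: u(x, y) = - 3 e^{x}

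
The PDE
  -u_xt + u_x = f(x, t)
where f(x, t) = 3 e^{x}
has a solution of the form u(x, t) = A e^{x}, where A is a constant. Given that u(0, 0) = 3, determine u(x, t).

Substitute the ansatz u = A e^{x} into the left-hand side.
Derivatives of the ansatz:
  u_xt = 0
  u_x = A e^{x}
Term by term:
  -u_xt = 0
  u_x = A e^{x}
So the left-hand side equals
  A e^{x}
This must equal f(x, t) = 3 e^{x} identically.
Matching coefficients of the independent functions:
  [e^{x}]:  A = 3
Solving: A = 3.
Check against the point condition:
  u(0, 0) = 3  ⟹  A = 3  ✓
Hence u(x, t) = 3 e^{x}.

Answer: u(x, t) = 3 e^{x}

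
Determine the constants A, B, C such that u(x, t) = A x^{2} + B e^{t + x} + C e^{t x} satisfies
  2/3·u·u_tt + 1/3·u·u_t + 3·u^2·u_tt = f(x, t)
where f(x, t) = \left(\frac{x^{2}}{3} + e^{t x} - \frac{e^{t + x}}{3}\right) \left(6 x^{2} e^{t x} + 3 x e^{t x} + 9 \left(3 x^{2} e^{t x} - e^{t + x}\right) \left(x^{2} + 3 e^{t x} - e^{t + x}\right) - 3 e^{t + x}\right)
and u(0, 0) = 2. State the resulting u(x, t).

Substitute the ansatz u = A x^{2} + B e^{t + x} + C e^{t x} into the left-hand side.
Derivatives of the ansatz:
  u_tt = B e^{t} e^{x} + C x^{2} e^{t x}
  u_t = B e^{t} e^{x} + C x e^{t x}
Term by term:
  2/3·u·u_tt = \frac{2 A B x^{2} e^{t} e^{x}}{3} + \frac{2 A C x^{4} e^{t x}}{3} + \frac{2 B^{2} e^{2 t} e^{2 x}}{3} + \frac{2 B C x^{2} e^{t} e^{x} e^{t x}}{3} + \frac{2 B C e^{t} e^{x} e^{t x}}{3} + \frac{2 C^{2} x^{2} e^{2 t x}}{3}
  1/3·u·u_t = \frac{A B x^{2} e^{t} e^{x}}{3} + \frac{A C x^{3} e^{t x}}{3} + \frac{B^{2} e^{2 t} e^{2 x}}{3} + \frac{B C x e^{t} e^{x} e^{t x}}{3} + \frac{B C e^{t} e^{x} e^{t x}}{3} + \frac{C^{2} x e^{2 t x}}{3}
  3·u^2·u_tt = 3 A^{2} B x^{4} e^{t} e^{x} + 3 A^{2} C x^{6} e^{t x} + 6 A B^{2} x^{2} e^{2 t} e^{2 x} + 6 A B C x^{4} e^{t} e^{x} e^{t x} + 6 A B C x^{2} e^{t} e^{x} e^{t x} + 6 A C^{2} x^{4} e^{2 t x} + 3 B^{3} e^{3 t} e^{3 x} + 3 B^{2} C x^{2} e^{2 t} e^{2 x} e^{t x} + 6 B^{2} C e^{2 t} e^{2 x} e^{t x} + 6 B C^{2} x^{2} e^{t} e^{x} e^{2 t x} + 3 B C^{2} e^{t} e^{x} e^{2 t x} + 3 C^{3} x^{2} e^{3 t x}
So the left-hand side equals
  3 A^{2} B x^{4} e^{t} e^{x} + 3 A^{2} C x^{6} e^{t x} + 6 A B^{2} x^{2} e^{2 t} e^{2 x} + 6 A B C x^{4} e^{t} e^{x} e^{t x} + 6 A B C x^{2} e^{t} e^{x} e^{t x} + A B x^{2} e^{t} e^{x} + 6 A C^{2} x^{4} e^{2 t x} + \frac{2 A C x^{4} e^{t x}}{3} + \frac{A C x^{3} e^{t x}}{3} + 3 B^{3} e^{3 t} e^{3 x} + 3 B^{2} C x^{2} e^{2 t} e^{2 x} e^{t x} + 6 B^{2} C e^{2 t} e^{2 x} e^{t x} + B^{2} e^{2 t} e^{2 x} + 6 B C^{2} x^{2} e^{t} e^{x} e^{2 t x} + 3 B C^{2} e^{t} e^{x} e^{2 t x} + \frac{2 B C x^{2} e^{t} e^{x} e^{t x}}{3} + \frac{B C x e^{t} e^{x} e^{t x}}{3} + B C e^{t} e^{x} e^{t x} + 3 C^{3} x^{2} e^{3 t x} + \frac{2 C^{2} x^{2} e^{2 t x}}{3} + \frac{C^{2} x e^{2 t x}}{3}
This must equal f(x, t) identically; expanded, f = 9 x^{6} e^{t x} - 18 x^{4} e^{t} e^{x} e^{t x} - 3 x^{4} e^{t} e^{x} + 54 x^{4} e^{2 t x} + 2 x^{4} e^{t x} + x^{3} e^{t x} + 9 x^{2} e^{2 t} e^{2 x} e^{t x} + 6 x^{2} e^{2 t} e^{2 x} - 54 x^{2} e^{t} e^{x} e^{2 t x} - 20 x^{2} e^{t} e^{x} e^{t x} - x^{2} e^{t} e^{x} + 81 x^{2} e^{3 t x} + 6 x^{2} e^{2 t x} - x e^{t} e^{x} e^{t x} + 3 x e^{2 t x} - 3 e^{3 t} e^{3 x} + 18 e^{2 t} e^{2 x} e^{t x} + e^{2 t} e^{2 x} - 27 e^{t} e^{x} e^{2 t x} - 3 e^{t} e^{x} e^{t x}.
Matching coefficients of the independent functions:
(each divided by its leading coefficient; functions giving the same equation are listed together)
  [x e^{2 t x}, x^{2} e^{2 t x}]:  C^{2} - 9 = 0
  [x^{2} e^{3 t x}]:  C^{3} - 27 = 0
  [x^{3} e^{t x}, x^{4} e^{t x}]:  A C - 3 = 0
  [x^{4} e^{2 t x}]:  A C^{2} - 9 = 0
  [x^{6} e^{t x}]:  A^{2} C - 3 = 0
  [e^{2 t} e^{2 x}]:  B^{2} - 1 = 0
  [e^{3 t} e^{3 x}]:  B^{3} + 1 = 0
  [x^{2} e^{t} e^{x}]:  A B + 1 = 0
  [x^{2} e^{2 t} e^{2 x}]:  A B^{2} - 1 = 0
  [x^{4} e^{t} e^{x}]:  A^{2} B + 1 = 0
  [e^{t} e^{x} e^{t x}, x e^{t} e^{x} e^{t x}]:  B C + 3 = 0
  [e^{t} e^{x} e^{2 t x}, x^{2} e^{t} e^{x} e^{2 t x}]:  B C^{2} + 9 = 0
  [e^{2 t} e^{2 x} e^{t x}, x^{2} e^{2 t} e^{2 x} e^{t x}]:  B^{2} C - 3 = 0
  [x^{2} e^{t} e^{x} e^{t x}]:  A B C + \frac{B C}{9} + \frac{10}{3} = 0
  [x^{4} e^{t} e^{x} e^{t x}]:  A B C + 3 = 0
Solving: A = 1, B = -1, C = 3.
Check against the point condition:
  u(0, 0) = 2  ⟹  B + C = 2  ✓
Hence u(x, t) = x^{2} + 3 e^{t x} - e^{t + x}.

Answer: u(x, t) = x^{2} + 3 e^{t x} - e^{t + x}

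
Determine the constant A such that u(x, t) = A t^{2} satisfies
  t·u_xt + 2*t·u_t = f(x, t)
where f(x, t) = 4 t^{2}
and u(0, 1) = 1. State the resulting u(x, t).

Substitute the ansatz u = A t^{2} into the left-hand side.
Derivatives of the ansatz:
  u_xt = 0
  u_t = 2 A t
Term by term:
  t·u_xt = 0
  2*t·u_t = 4 A t^{2}
So the left-hand side equals
  4 A t^{2}
This must equal f(x, t) = 4 t^{2} identically.
Matching coefficients of the independent functions:
  [t^{2}]:  4 A = 4
Solving: A = 1.
Check against the point condition:
  u(0, 1) = 1  ⟹  A = 1  ✓
Hence u(x, t) = t^{2}.

Answer: u(x, t) = t^{2}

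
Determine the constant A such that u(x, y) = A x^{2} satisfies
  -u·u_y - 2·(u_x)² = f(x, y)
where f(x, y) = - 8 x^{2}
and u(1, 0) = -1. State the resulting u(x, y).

Substitute the ansatz u = A x^{2} into the left-hand side.
Derivatives of the ansatz:
  u_y = 0
  u_x = 2 A x
Term by term:
  -u·u_y = 0
  -2·(u_x)² = - 8 A^{2} x^{2}
So the left-hand side equals
  - 8 A^{2} x^{2}
This must equal f(x, y) = - 8 x^{2} identically.
Matching coefficients of the independent functions:
  [x^{2}]:  - 8 A^{2} = -8
These equations allow (A) = (-1) or (1).
Impose the point condition(s):
  u(1, 0) = -1  ⟹  A = -1
Only A = -1 satisfies everything.
Hence u(x, y) = - x^{2}.

Answer: u(x, y) = - x^{2}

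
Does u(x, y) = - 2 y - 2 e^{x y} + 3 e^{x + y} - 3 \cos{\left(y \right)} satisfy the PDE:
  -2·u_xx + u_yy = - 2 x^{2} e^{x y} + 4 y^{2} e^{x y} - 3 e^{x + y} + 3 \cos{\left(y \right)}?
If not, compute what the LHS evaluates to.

Evaluate each term of the left-hand side for u = - 2 y - 2 e^{x y} + 3 e^{x + y} - 3 \cos{\left(y \right)}.
Derivatives:
  u_xx = - 2 y^{2} e^{x y} + 3 e^{x} e^{y}
  u_yy = - 2 x^{2} e^{x y} + 3 e^{x} e^{y} + 3 \cos{\left(y \right)}
Terms:
  -2·u_xx = 4 y^{2} e^{x y} - 6 e^{x + y}
  u_yy = - 2 x^{2} e^{x y} + 3 e^{x + y} + 3 \cos{\left(y \right)}
Sum: LHS = - 2 x^{2} e^{x y} + 4 y^{2} e^{x y} - 3 e^{x + y} + 3 \cos{\left(y \right)}
This is exactly the given right-hand side, so u is a solution.

Answer: Yes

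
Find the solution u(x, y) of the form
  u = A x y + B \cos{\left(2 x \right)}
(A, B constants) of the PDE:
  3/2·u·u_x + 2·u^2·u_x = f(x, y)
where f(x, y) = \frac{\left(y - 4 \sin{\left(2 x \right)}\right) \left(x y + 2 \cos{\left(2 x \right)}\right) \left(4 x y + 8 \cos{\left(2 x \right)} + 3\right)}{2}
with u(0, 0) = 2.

Substitute the ansatz u = A x y + B \cos{\left(2 x \right)} into the left-hand side.
Derivatives of the ansatz:
  u_x = A y - 2 B \sin{\left(2 x \right)}
Term by term:
  3/2·u·u_x = \frac{3 A^{2} x y^{2}}{2} - 3 A B x y \sin{\left(2 x \right)} + \frac{3 A B y \cos{\left(2 x \right)}}{2} - 3 B^{2} \sin{\left(2 x \right)} \cos{\left(2 x \right)}
  2·u^2·u_x = 2 A^{3} x^{2} y^{3} - 4 A^{2} B x^{2} y^{2} \sin{\left(2 x \right)} + 4 A^{2} B x y^{2} \cos{\left(2 x \right)} - 8 A B^{2} x y \sin{\left(2 x \right)} \cos{\left(2 x \right)} + 2 A B^{2} y \cos^{2}{\left(2 x \right)} - 4 B^{3} \sin{\left(2 x \right)} \cos^{2}{\left(2 x \right)}
So the left-hand side equals
  2 A^{3} x^{2} y^{3} - 4 A^{2} B x^{2} y^{2} \sin{\left(2 x \right)} + 4 A^{2} B x y^{2} \cos{\left(2 x \right)} + \frac{3 A^{2} x y^{2}}{2} - 8 A B^{2} x y \sin{\left(2 x \right)} \cos{\left(2 x \right)} + 2 A B^{2} y \cos^{2}{\left(2 x \right)} - 3 A B x y \sin{\left(2 x \right)} + \frac{3 A B y \cos{\left(2 x \right)}}{2} - 4 B^{3} \sin{\left(2 x \right)} \cos^{2}{\left(2 x \right)} - 3 B^{2} \sin{\left(2 x \right)} \cos{\left(2 x \right)}
This must equal f(x, y) identically; expanded, f = 2 x^{2} y^{3} - 8 x^{2} y^{2} \sin{\left(2 x \right)} + 8 x y^{2} \cos{\left(2 x \right)} + \frac{3 x y^{2}}{2} - 32 x y \sin{\left(2 x \right)} \cos{\left(2 x \right)} - 6 x y \sin{\left(2 x \right)} + 8 y \cos^{2}{\left(2 x \right)} + 3 y \cos{\left(2 x \right)} - 32 \sin{\left(2 x \right)} \cos^{2}{\left(2 x \right)} - 12 \sin{\left(2 x \right)} \cos{\left(2 x \right)}.
Matching coefficients of the independent functions:
  [x y^{2}]:  \frac{3 A^{2}}{2} = \frac{3}{2}
  [x^{2} y^{3}]:  2 A^{3} = 2
  [y \cos{\left(2 x \right)}]:  \frac{3 A B}{2} = 3
  [y \cos^{2}{\left(2 x \right)}]:  2 A B^{2} = 8
  [\sin{\left(2 x \right)} \cos{\left(2 x \right)}]:  - 3 B^{2} = -12
  [\sin{\left(2 x \right)} \cos^{2}{\left(2 x \right)}]:  - 4 B^{3} = -32
  [x y \sin{\left(2 x \right)}]:  - 3 A B = -6
  [x y^{2} \cos{\left(2 x \right)}]:  4 A^{2} B = 8
  [x^{2} y^{2} \sin{\left(2 x \right)}]:  - 4 A^{2} B = -8
  [x y \sin{\left(2 x \right)} \cos{\left(2 x \right)}]:  - 8 A B^{2} = -32
Solving: A = 1, B = 2.
Check against the point condition:
  u(0, 0) = 2  ⟹  B = 2  ✓
Hence u(x, y) = x y + 2 \cos{\left(2 x \right)}.

Answer: u(x, y) = x y + 2 \cos{\left(2 x \right)}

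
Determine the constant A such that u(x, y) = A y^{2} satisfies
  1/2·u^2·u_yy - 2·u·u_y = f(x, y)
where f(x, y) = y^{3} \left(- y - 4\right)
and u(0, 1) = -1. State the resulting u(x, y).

Substitute the ansatz u = A y^{2} into the left-hand side.
Derivatives of the ansatz:
  u_yy = 2 A
  u_y = 2 A y
Term by term:
  1/2·u^2·u_yy = A^{3} y^{4}
  -2·u·u_y = - 4 A^{2} y^{3}
So the left-hand side equals
  A^{3} y^{4} - 4 A^{2} y^{3}
This must equal f(x, y) identically; expanded, f = - y^{4} - 4 y^{3}.
Matching coefficients of the independent functions:
  [y^{3}]:  - 4 A^{2} = -4
  [y^{4}]:  A^{3} = -1
Solving: A = -1.
Check against the point condition:
  u(0, 1) = -1  ⟹  A = -1  ✓
Hence u(x, y) = - y^{2}.

Answer: u(x, y) = - y^{2}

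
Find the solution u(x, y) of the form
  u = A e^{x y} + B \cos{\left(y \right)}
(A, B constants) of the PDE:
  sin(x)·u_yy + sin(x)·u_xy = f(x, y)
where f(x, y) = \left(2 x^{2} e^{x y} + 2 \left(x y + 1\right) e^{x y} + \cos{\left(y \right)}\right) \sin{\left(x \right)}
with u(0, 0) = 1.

Answer: u(x, y) = 2 e^{x y} - \cos{\left(y \right)}

Derivation:
Substitute the ansatz u = A e^{x y} + B \cos{\left(y \right)} into the left-hand side.
Derivatives of the ansatz:
  u_yy = A x^{2} e^{x y} - B \cos{\left(y \right)}
  u_xy = A x y e^{x y} + A e^{x y}
Term by term:
  sin(x)·u_yy = A x^{2} e^{x y} \sin{\left(x \right)} - B \sin{\left(x \right)} \cos{\left(y \right)}
  sin(x)·u_xy = A x y e^{x y} \sin{\left(x \right)} + A e^{x y} \sin{\left(x \right)}
So the left-hand side equals
  A x^{2} e^{x y} \sin{\left(x \right)} + A x y e^{x y} \sin{\left(x \right)} + A e^{x y} \sin{\left(x \right)} - B \sin{\left(x \right)} \cos{\left(y \right)}
This must equal f(x, y) identically; expanded, f = 2 x^{2} e^{x y} \sin{\left(x \right)} + 2 x y e^{x y} \sin{\left(x \right)} + 2 e^{x y} \sin{\left(x \right)} + \sin{\left(x \right)} \cos{\left(y \right)}.
Matching coefficients of the independent functions:
  [e^{x y} \sin{\left(x \right)}, x^{2} e^{x y} \sin{\left(x \right)}, x y e^{x y} \sin{\left(x \right)}]:  A = 2
  [\sin{\left(x \right)} \cos{\left(y \right)}]:  - B = 1
Solving: A = 2, B = -1.
Check against the point condition:
  u(0, 0) = 1  ⟹  A + B = 1  ✓
Hence u(x, y) = 2 e^{x y} - \cos{\left(y \right)}.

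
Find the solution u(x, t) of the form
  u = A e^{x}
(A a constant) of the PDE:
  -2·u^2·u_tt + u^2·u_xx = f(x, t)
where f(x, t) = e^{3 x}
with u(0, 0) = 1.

Substitute the ansatz u = A e^{x} into the left-hand side.
Derivatives of the ansatz:
  u_tt = 0
  u_xx = A e^{x}
Term by term:
  -2·u^2·u_tt = 0
  u^2·u_xx = A^{3} e^{3 x}
So the left-hand side equals
  A^{3} e^{3 x}
This must equal f(x, t) = e^{3 x} identically.
Matching coefficients of the independent functions:
  [e^{3 x}]:  A^{3} = 1
Solving: A = 1.
Check against the point condition:
  u(0, 0) = 1  ⟹  A = 1  ✓
Hence u(x, t) = e^{x}.

Answer: u(x, t) = e^{x}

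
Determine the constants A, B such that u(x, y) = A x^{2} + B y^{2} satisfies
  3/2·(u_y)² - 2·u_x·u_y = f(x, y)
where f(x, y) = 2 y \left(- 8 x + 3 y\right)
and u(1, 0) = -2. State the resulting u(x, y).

Substitute the ansatz u = A x^{2} + B y^{2} into the left-hand side.
Derivatives of the ansatz:
  u_y = 2 B y
  u_x = 2 A x
Term by term:
  3/2·(u_y)² = 6 B^{2} y^{2}
  -2·u_x·u_y = - 8 A B x y
So the left-hand side equals
  - 8 A B x y + 6 B^{2} y^{2}
This must equal f(x, y) = 2 y \left(- 8 x + 3 y\right) identically.
Matching coefficients of the independent functions:
  [y^{2}]:  6 B^{2} = 6
  [x y]:  - 8 A B = -16
These equations allow (A, B) = (-2, -1) or (2, 1).
Impose the point condition(s):
  u(1, 0) = -2  ⟹  A = -2
Only A = -2, B = -1 satisfies everything.
Hence u(x, y) = - 2 x^{2} - y^{2}.

Answer: u(x, y) = - 2 x^{2} - y^{2}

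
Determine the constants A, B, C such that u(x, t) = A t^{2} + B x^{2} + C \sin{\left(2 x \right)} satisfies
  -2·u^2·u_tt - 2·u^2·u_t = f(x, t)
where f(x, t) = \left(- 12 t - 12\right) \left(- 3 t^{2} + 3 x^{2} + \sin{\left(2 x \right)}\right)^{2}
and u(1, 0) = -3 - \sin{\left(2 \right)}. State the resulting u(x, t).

Substitute the ansatz u = A t^{2} + B x^{2} + C \sin{\left(2 x \right)} into the left-hand side.
Derivatives of the ansatz:
  u_tt = 2 A
  u_t = 2 A t
Term by term:
  -2·u^2·u_tt = - 4 A^{3} t^{4} - 8 A^{2} B t^{2} x^{2} - 8 A^{2} C t^{2} \sin{\left(2 x \right)} - 4 A B^{2} x^{4} - 8 A B C x^{2} \sin{\left(2 x \right)} - 4 A C^{2} \sin^{2}{\left(2 x \right)}
  -2·u^2·u_t = - 4 A^{3} t^{5} - 8 A^{2} B t^{3} x^{2} - 8 A^{2} C t^{3} \sin{\left(2 x \right)} - 4 A B^{2} t x^{4} - 8 A B C t x^{2} \sin{\left(2 x \right)} - 4 A C^{2} t \sin^{2}{\left(2 x \right)}
So the left-hand side equals
  - 4 A^{3} t^{5} - 4 A^{3} t^{4} - 8 A^{2} B t^{3} x^{2} - 8 A^{2} B t^{2} x^{2} - 8 A^{2} C t^{3} \sin{\left(2 x \right)} - 8 A^{2} C t^{2} \sin{\left(2 x \right)} - 4 A B^{2} t x^{4} - 4 A B^{2} x^{4} - 8 A B C t x^{2} \sin{\left(2 x \right)} - 8 A B C x^{2} \sin{\left(2 x \right)} - 4 A C^{2} t \sin^{2}{\left(2 x \right)} - 4 A C^{2} \sin^{2}{\left(2 x \right)}
This must equal f(x, t) identically; expanded, f = - 108 t^{5} - 108 t^{4} + 216 t^{3} x^{2} + 72 t^{3} \sin{\left(2 x \right)} + 216 t^{2} x^{2} + 72 t^{2} \sin{\left(2 x \right)} - 108 t x^{4} - 72 t x^{2} \sin{\left(2 x \right)} - 12 t \sin^{2}{\left(2 x \right)} - 108 x^{4} - 72 x^{2} \sin{\left(2 x \right)} - 12 \sin^{2}{\left(2 x \right)}.
Matching coefficients of the independent functions:
  [t^{4}, t^{5}]:  - 4 A^{3} = -108
  [x^{4}, t x^{4}]:  - 4 A B^{2} = -108
  [t \sin^{2}{\left(2 x \right)}, \sin^{2}{\left(2 x \right)}]:  - 4 A C^{2} = -12
  [t^{2} x^{2}, t^{3} x^{2}]:  - 8 A^{2} B = 216
  [t^{2} \sin{\left(2 x \right)}, t^{3} \sin{\left(2 x \right)}]:  - 8 A^{2} C = 72
  [x^{2} \sin{\left(2 x \right)}, t x^{2} \sin{\left(2 x \right)}]:  - 8 A B C = -72
Solving: A = 3, B = -3, C = -1.
Check against the point condition:
  u(1, 0) = -3 - \sin{\left(2 \right)}  ⟹  B + C \sin{\left(2 \right)} = -3 - \sin{\left(2 \right)}  ✓
Hence u(x, t) = 3 t^{2} - 3 x^{2} - \sin{\left(2 x \right)}.

Answer: u(x, t) = 3 t^{2} - 3 x^{2} - \sin{\left(2 x \right)}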